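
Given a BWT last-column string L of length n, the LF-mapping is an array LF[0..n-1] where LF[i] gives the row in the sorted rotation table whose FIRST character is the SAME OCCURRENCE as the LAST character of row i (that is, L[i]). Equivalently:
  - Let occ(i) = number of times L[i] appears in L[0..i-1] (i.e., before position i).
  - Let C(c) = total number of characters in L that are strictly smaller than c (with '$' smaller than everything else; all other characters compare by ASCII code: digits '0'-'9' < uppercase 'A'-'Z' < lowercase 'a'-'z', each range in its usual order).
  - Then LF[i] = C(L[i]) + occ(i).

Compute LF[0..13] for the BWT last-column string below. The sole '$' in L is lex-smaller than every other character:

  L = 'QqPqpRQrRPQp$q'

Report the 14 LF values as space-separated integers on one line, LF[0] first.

Char counts: '$':1, 'P':2, 'Q':3, 'R':2, 'p':2, 'q':3, 'r':1
C (first-col start): C('$')=0, C('P')=1, C('Q')=3, C('R')=6, C('p')=8, C('q')=10, C('r')=13
L[0]='Q': occ=0, LF[0]=C('Q')+0=3+0=3
L[1]='q': occ=0, LF[1]=C('q')+0=10+0=10
L[2]='P': occ=0, LF[2]=C('P')+0=1+0=1
L[3]='q': occ=1, LF[3]=C('q')+1=10+1=11
L[4]='p': occ=0, LF[4]=C('p')+0=8+0=8
L[5]='R': occ=0, LF[5]=C('R')+0=6+0=6
L[6]='Q': occ=1, LF[6]=C('Q')+1=3+1=4
L[7]='r': occ=0, LF[7]=C('r')+0=13+0=13
L[8]='R': occ=1, LF[8]=C('R')+1=6+1=7
L[9]='P': occ=1, LF[9]=C('P')+1=1+1=2
L[10]='Q': occ=2, LF[10]=C('Q')+2=3+2=5
L[11]='p': occ=1, LF[11]=C('p')+1=8+1=9
L[12]='$': occ=0, LF[12]=C('$')+0=0+0=0
L[13]='q': occ=2, LF[13]=C('q')+2=10+2=12

Answer: 3 10 1 11 8 6 4 13 7 2 5 9 0 12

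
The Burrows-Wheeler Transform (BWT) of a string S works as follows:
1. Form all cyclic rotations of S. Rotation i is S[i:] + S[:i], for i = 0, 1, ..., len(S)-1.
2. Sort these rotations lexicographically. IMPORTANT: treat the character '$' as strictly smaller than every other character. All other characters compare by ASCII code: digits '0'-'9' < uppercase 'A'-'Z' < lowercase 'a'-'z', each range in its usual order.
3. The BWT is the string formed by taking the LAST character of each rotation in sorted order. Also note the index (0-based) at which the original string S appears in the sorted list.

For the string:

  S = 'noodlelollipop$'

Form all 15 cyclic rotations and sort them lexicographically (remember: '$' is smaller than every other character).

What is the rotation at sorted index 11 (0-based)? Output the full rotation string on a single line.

Answer: oodlelollipop$n

Derivation:
All 15 rotations (rotation i = S[i:]+S[:i]):
  rot[0] = noodlelollipop$
  rot[1] = oodlelollipop$n
  rot[2] = odlelollipop$no
  rot[3] = dlelollipop$noo
  rot[4] = lelollipop$nood
  rot[5] = elollipop$noodl
  rot[6] = lollipop$noodle
  rot[7] = ollipop$noodlel
  rot[8] = llipop$noodlelo
  rot[9] = lipop$noodlelol
  rot[10] = ipop$noodleloll
  rot[11] = pop$noodlelolli
  rot[12] = op$noodlelollip
  rot[13] = p$noodlelollipo
  rot[14] = $noodlelollipop
Sorted (with $ < everything):
  sorted[0] = $noodlelollipop
  sorted[1] = dlelollipop$noo
  sorted[2] = elollipop$noodl
  sorted[3] = ipop$noodleloll
  sorted[4] = lelollipop$nood
  sorted[5] = lipop$noodlelol
  sorted[6] = llipop$noodlelo
  sorted[7] = lollipop$noodle
  sorted[8] = noodlelollipop$
  sorted[9] = odlelollipop$no
  sorted[10] = ollipop$noodlel
  sorted[11] = oodlelollipop$n
  sorted[12] = op$noodlelollip
  sorted[13] = p$noodlelollipo
  sorted[14] = pop$noodlelolli
sorted[11] = oodlelollipop$n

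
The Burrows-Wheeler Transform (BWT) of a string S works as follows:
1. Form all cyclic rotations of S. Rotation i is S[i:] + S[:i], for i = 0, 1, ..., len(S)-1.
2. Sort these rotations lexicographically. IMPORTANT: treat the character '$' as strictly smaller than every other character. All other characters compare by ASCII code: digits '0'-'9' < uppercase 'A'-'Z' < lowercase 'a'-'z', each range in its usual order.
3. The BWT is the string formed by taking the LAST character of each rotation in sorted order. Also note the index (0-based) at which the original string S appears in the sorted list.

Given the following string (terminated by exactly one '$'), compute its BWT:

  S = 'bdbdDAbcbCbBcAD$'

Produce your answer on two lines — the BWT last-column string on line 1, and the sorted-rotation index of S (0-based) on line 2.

All 16 rotations (rotation i = S[i:]+S[:i]):
  rot[0] = bdbdDAbcbCbBcAD$
  rot[1] = dbdDAbcbCbBcAD$b
  rot[2] = bdDAbcbCbBcAD$bd
  rot[3] = dDAbcbCbBcAD$bdb
  rot[4] = DAbcbCbBcAD$bdbd
  rot[5] = AbcbCbBcAD$bdbdD
  rot[6] = bcbCbBcAD$bdbdDA
  rot[7] = cbCbBcAD$bdbdDAb
  rot[8] = bCbBcAD$bdbdDAbc
  rot[9] = CbBcAD$bdbdDAbcb
  rot[10] = bBcAD$bdbdDAbcbC
  rot[11] = BcAD$bdbdDAbcbCb
  rot[12] = cAD$bdbdDAbcbCbB
  rot[13] = AD$bdbdDAbcbCbBc
  rot[14] = D$bdbdDAbcbCbBcA
  rot[15] = $bdbdDAbcbCbBcAD
Sorted (with $ < everything):
  sorted[0] = $bdbdDAbcbCbBcAD  (last char: 'D')
  sorted[1] = AD$bdbdDAbcbCbBc  (last char: 'c')
  sorted[2] = AbcbCbBcAD$bdbdD  (last char: 'D')
  sorted[3] = BcAD$bdbdDAbcbCb  (last char: 'b')
  sorted[4] = CbBcAD$bdbdDAbcb  (last char: 'b')
  sorted[5] = D$bdbdDAbcbCbBcA  (last char: 'A')
  sorted[6] = DAbcbCbBcAD$bdbd  (last char: 'd')
  sorted[7] = bBcAD$bdbdDAbcbC  (last char: 'C')
  sorted[8] = bCbBcAD$bdbdDAbc  (last char: 'c')
  sorted[9] = bcbCbBcAD$bdbdDA  (last char: 'A')
  sorted[10] = bdDAbcbCbBcAD$bd  (last char: 'd')
  sorted[11] = bdbdDAbcbCbBcAD$  (last char: '$')
  sorted[12] = cAD$bdbdDAbcbCbB  (last char: 'B')
  sorted[13] = cbCbBcAD$bdbdDAb  (last char: 'b')
  sorted[14] = dDAbcbCbBcAD$bdb  (last char: 'b')
  sorted[15] = dbdDAbcbCbBcAD$b  (last char: 'b')
Last column: DcDbbAdCcAd$Bbbb
Original string S is at sorted index 11

Answer: DcDbbAdCcAd$Bbbb
11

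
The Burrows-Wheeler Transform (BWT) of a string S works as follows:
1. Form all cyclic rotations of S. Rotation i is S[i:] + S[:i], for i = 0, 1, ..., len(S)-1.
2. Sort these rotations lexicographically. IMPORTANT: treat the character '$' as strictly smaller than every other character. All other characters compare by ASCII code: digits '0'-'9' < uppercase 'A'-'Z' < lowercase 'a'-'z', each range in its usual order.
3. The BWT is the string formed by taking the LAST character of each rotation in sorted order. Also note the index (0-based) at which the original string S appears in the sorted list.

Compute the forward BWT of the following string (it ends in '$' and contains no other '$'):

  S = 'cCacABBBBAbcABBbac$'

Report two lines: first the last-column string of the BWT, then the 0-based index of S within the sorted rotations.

All 19 rotations (rotation i = S[i:]+S[:i]):
  rot[0] = cCacABBBBAbcABBbac$
  rot[1] = CacABBBBAbcABBbac$c
  rot[2] = acABBBBAbcABBbac$cC
  rot[3] = cABBBBAbcABBbac$cCa
  rot[4] = ABBBBAbcABBbac$cCac
  rot[5] = BBBBAbcABBbac$cCacA
  rot[6] = BBBAbcABBbac$cCacAB
  rot[7] = BBAbcABBbac$cCacABB
  rot[8] = BAbcABBbac$cCacABBB
  rot[9] = AbcABBbac$cCacABBBB
  rot[10] = bcABBbac$cCacABBBBA
  rot[11] = cABBbac$cCacABBBBAb
  rot[12] = ABBbac$cCacABBBBAbc
  rot[13] = BBbac$cCacABBBBAbcA
  rot[14] = Bbac$cCacABBBBAbcAB
  rot[15] = bac$cCacABBBBAbcABB
  rot[16] = ac$cCacABBBBAbcABBb
  rot[17] = c$cCacABBBBAbcABBba
  rot[18] = $cCacABBBBAbcABBbac
Sorted (with $ < everything):
  sorted[0] = $cCacABBBBAbcABBbac  (last char: 'c')
  sorted[1] = ABBBBAbcABBbac$cCac  (last char: 'c')
  sorted[2] = ABBbac$cCacABBBBAbc  (last char: 'c')
  sorted[3] = AbcABBbac$cCacABBBB  (last char: 'B')
  sorted[4] = BAbcABBbac$cCacABBB  (last char: 'B')
  sorted[5] = BBAbcABBbac$cCacABB  (last char: 'B')
  sorted[6] = BBBAbcABBbac$cCacAB  (last char: 'B')
  sorted[7] = BBBBAbcABBbac$cCacA  (last char: 'A')
  sorted[8] = BBbac$cCacABBBBAbcA  (last char: 'A')
  sorted[9] = Bbac$cCacABBBBAbcAB  (last char: 'B')
  sorted[10] = CacABBBBAbcABBbac$c  (last char: 'c')
  sorted[11] = ac$cCacABBBBAbcABBb  (last char: 'b')
  sorted[12] = acABBBBAbcABBbac$cC  (last char: 'C')
  sorted[13] = bac$cCacABBBBAbcABB  (last char: 'B')
  sorted[14] = bcABBbac$cCacABBBBA  (last char: 'A')
  sorted[15] = c$cCacABBBBAbcABBba  (last char: 'a')
  sorted[16] = cABBBBAbcABBbac$cCa  (last char: 'a')
  sorted[17] = cABBbac$cCacABBBBAb  (last char: 'b')
  sorted[18] = cCacABBBBAbcABBbac$  (last char: '$')
Last column: cccBBBBAABcbCBAaab$
Original string S is at sorted index 18

Answer: cccBBBBAABcbCBAaab$
18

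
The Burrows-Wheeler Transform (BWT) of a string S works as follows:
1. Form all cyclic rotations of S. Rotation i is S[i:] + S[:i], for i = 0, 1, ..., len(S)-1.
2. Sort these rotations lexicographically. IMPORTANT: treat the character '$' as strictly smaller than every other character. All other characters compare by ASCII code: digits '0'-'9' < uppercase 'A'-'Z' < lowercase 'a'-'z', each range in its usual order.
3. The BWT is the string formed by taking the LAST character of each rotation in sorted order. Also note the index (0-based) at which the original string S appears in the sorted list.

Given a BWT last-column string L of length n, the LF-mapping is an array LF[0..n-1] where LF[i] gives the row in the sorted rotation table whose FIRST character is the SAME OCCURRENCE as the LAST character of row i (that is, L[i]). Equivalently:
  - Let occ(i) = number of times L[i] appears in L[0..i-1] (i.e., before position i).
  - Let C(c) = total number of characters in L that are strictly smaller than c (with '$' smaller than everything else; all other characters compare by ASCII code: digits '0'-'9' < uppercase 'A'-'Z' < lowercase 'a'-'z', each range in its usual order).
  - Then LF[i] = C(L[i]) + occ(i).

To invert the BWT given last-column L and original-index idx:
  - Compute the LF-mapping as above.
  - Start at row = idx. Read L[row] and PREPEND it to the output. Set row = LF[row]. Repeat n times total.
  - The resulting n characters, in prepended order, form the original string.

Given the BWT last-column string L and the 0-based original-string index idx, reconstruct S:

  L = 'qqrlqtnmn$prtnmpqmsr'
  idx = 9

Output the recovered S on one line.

LF mapping: 10 11 14 1 12 18 5 2 6 0 8 15 19 7 3 9 13 4 17 16
Walk LF starting at row 9, prepending L[row]:
  step 1: row=9, L[9]='$', prepend. Next row=LF[9]=0
  step 2: row=0, L[0]='q', prepend. Next row=LF[0]=10
  step 3: row=10, L[10]='p', prepend. Next row=LF[10]=8
  step 4: row=8, L[8]='n', prepend. Next row=LF[8]=6
  step 5: row=6, L[6]='n', prepend. Next row=LF[6]=5
  step 6: row=5, L[5]='t', prepend. Next row=LF[5]=18
  step 7: row=18, L[18]='s', prepend. Next row=LF[18]=17
  step 8: row=17, L[17]='m', prepend. Next row=LF[17]=4
  step 9: row=4, L[4]='q', prepend. Next row=LF[4]=12
  step 10: row=12, L[12]='t', prepend. Next row=LF[12]=19
  step 11: row=19, L[19]='r', prepend. Next row=LF[19]=16
  step 12: row=16, L[16]='q', prepend. Next row=LF[16]=13
  step 13: row=13, L[13]='n', prepend. Next row=LF[13]=7
  step 14: row=7, L[7]='m', prepend. Next row=LF[7]=2
  step 15: row=2, L[2]='r', prepend. Next row=LF[2]=14
  step 16: row=14, L[14]='m', prepend. Next row=LF[14]=3
  step 17: row=3, L[3]='l', prepend. Next row=LF[3]=1
  step 18: row=1, L[1]='q', prepend. Next row=LF[1]=11
  step 19: row=11, L[11]='r', prepend. Next row=LF[11]=15
  step 20: row=15, L[15]='p', prepend. Next row=LF[15]=9
Reversed output: prqlmrmnqrtqmstnnpq$

Answer: prqlmrmnqrtqmstnnpq$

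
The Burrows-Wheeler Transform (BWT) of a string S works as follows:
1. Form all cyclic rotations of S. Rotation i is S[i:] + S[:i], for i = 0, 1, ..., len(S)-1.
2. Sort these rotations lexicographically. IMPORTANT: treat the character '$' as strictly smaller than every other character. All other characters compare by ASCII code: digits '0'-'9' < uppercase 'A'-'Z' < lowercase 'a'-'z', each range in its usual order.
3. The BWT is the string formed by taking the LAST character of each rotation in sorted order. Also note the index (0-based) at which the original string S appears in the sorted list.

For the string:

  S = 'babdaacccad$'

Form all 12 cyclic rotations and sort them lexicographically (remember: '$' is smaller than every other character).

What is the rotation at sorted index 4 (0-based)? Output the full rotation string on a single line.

Answer: ad$babdaaccc

Derivation:
All 12 rotations (rotation i = S[i:]+S[:i]):
  rot[0] = babdaacccad$
  rot[1] = abdaacccad$b
  rot[2] = bdaacccad$ba
  rot[3] = daacccad$bab
  rot[4] = aacccad$babd
  rot[5] = acccad$babda
  rot[6] = cccad$babdaa
  rot[7] = ccad$babdaac
  rot[8] = cad$babdaacc
  rot[9] = ad$babdaaccc
  rot[10] = d$babdaaccca
  rot[11] = $babdaacccad
Sorted (with $ < everything):
  sorted[0] = $babdaacccad
  sorted[1] = aacccad$babd
  sorted[2] = abdaacccad$b
  sorted[3] = acccad$babda
  sorted[4] = ad$babdaaccc
  sorted[5] = babdaacccad$
  sorted[6] = bdaacccad$ba
  sorted[7] = cad$babdaacc
  sorted[8] = ccad$babdaac
  sorted[9] = cccad$babdaa
  sorted[10] = d$babdaaccca
  sorted[11] = daacccad$bab
sorted[4] = ad$babdaaccc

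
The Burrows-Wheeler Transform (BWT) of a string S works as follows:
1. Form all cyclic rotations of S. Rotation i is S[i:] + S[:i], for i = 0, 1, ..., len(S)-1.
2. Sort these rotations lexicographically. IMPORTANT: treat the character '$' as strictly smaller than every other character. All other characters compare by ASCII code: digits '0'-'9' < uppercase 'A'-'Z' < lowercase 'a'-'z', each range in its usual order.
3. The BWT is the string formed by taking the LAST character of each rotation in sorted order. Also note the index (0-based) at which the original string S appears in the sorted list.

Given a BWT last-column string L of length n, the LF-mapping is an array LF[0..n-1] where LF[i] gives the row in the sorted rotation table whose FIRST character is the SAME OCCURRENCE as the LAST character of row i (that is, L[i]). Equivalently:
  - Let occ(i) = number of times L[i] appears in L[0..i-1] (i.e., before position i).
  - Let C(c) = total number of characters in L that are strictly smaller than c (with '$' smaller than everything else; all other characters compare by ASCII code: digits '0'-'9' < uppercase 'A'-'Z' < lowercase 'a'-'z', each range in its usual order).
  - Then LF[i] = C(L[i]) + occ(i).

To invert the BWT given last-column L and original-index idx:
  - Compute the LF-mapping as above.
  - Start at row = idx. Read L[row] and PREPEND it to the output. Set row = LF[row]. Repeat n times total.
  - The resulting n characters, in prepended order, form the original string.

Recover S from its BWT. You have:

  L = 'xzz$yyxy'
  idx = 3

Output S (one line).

Answer: yyyzxzx$

Derivation:
LF mapping: 1 6 7 0 3 4 2 5
Walk LF starting at row 3, prepending L[row]:
  step 1: row=3, L[3]='$', prepend. Next row=LF[3]=0
  step 2: row=0, L[0]='x', prepend. Next row=LF[0]=1
  step 3: row=1, L[1]='z', prepend. Next row=LF[1]=6
  step 4: row=6, L[6]='x', prepend. Next row=LF[6]=2
  step 5: row=2, L[2]='z', prepend. Next row=LF[2]=7
  step 6: row=7, L[7]='y', prepend. Next row=LF[7]=5
  step 7: row=5, L[5]='y', prepend. Next row=LF[5]=4
  step 8: row=4, L[4]='y', prepend. Next row=LF[4]=3
Reversed output: yyyzxzx$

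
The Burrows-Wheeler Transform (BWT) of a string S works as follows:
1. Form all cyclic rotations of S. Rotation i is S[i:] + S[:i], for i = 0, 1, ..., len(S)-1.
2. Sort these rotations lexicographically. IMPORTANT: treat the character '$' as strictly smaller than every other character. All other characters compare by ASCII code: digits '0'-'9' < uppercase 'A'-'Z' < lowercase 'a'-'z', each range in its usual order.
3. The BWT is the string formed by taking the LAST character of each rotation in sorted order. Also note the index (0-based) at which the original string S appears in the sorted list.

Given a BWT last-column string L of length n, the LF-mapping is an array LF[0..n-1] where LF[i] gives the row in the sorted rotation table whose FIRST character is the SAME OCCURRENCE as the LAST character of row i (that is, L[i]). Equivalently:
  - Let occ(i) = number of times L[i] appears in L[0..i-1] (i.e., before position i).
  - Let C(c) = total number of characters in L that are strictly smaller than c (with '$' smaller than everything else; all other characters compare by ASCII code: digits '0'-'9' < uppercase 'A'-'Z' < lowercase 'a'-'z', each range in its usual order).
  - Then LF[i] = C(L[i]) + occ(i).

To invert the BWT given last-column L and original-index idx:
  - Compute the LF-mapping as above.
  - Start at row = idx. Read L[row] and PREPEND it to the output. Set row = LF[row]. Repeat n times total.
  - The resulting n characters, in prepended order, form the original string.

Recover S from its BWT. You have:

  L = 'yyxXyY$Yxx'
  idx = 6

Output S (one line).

Answer: xyxYxyXYy$

Derivation:
LF mapping: 7 8 4 1 9 2 0 3 5 6
Walk LF starting at row 6, prepending L[row]:
  step 1: row=6, L[6]='$', prepend. Next row=LF[6]=0
  step 2: row=0, L[0]='y', prepend. Next row=LF[0]=7
  step 3: row=7, L[7]='Y', prepend. Next row=LF[7]=3
  step 4: row=3, L[3]='X', prepend. Next row=LF[3]=1
  step 5: row=1, L[1]='y', prepend. Next row=LF[1]=8
  step 6: row=8, L[8]='x', prepend. Next row=LF[8]=5
  step 7: row=5, L[5]='Y', prepend. Next row=LF[5]=2
  step 8: row=2, L[2]='x', prepend. Next row=LF[2]=4
  step 9: row=4, L[4]='y', prepend. Next row=LF[4]=9
  step 10: row=9, L[9]='x', prepend. Next row=LF[9]=6
Reversed output: xyxYxyXYy$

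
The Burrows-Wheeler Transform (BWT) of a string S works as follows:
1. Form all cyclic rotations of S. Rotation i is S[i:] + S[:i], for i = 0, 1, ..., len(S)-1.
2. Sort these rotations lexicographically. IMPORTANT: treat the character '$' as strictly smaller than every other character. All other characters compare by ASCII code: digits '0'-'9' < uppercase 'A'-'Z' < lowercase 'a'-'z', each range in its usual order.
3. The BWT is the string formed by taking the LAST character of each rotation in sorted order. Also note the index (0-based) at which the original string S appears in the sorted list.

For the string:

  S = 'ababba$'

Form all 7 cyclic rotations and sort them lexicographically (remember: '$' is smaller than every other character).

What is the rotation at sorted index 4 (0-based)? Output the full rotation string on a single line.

All 7 rotations (rotation i = S[i:]+S[:i]):
  rot[0] = ababba$
  rot[1] = babba$a
  rot[2] = abba$ab
  rot[3] = bba$aba
  rot[4] = ba$abab
  rot[5] = a$ababb
  rot[6] = $ababba
Sorted (with $ < everything):
  sorted[0] = $ababba
  sorted[1] = a$ababb
  sorted[2] = ababba$
  sorted[3] = abba$ab
  sorted[4] = ba$abab
  sorted[5] = babba$a
  sorted[6] = bba$aba
sorted[4] = ba$abab

Answer: ba$abab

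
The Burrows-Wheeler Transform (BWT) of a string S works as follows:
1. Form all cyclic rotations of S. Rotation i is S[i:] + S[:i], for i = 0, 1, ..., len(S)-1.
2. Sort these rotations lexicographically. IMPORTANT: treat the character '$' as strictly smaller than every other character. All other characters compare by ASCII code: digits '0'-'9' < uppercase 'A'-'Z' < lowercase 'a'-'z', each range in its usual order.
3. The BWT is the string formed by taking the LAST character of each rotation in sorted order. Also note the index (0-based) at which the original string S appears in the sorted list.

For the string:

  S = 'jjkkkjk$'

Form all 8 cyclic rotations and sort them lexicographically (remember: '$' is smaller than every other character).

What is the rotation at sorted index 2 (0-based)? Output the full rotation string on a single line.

Answer: jk$jjkkk

Derivation:
All 8 rotations (rotation i = S[i:]+S[:i]):
  rot[0] = jjkkkjk$
  rot[1] = jkkkjk$j
  rot[2] = kkkjk$jj
  rot[3] = kkjk$jjk
  rot[4] = kjk$jjkk
  rot[5] = jk$jjkkk
  rot[6] = k$jjkkkj
  rot[7] = $jjkkkjk
Sorted (with $ < everything):
  sorted[0] = $jjkkkjk
  sorted[1] = jjkkkjk$
  sorted[2] = jk$jjkkk
  sorted[3] = jkkkjk$j
  sorted[4] = k$jjkkkj
  sorted[5] = kjk$jjkk
  sorted[6] = kkjk$jjk
  sorted[7] = kkkjk$jj
sorted[2] = jk$jjkkk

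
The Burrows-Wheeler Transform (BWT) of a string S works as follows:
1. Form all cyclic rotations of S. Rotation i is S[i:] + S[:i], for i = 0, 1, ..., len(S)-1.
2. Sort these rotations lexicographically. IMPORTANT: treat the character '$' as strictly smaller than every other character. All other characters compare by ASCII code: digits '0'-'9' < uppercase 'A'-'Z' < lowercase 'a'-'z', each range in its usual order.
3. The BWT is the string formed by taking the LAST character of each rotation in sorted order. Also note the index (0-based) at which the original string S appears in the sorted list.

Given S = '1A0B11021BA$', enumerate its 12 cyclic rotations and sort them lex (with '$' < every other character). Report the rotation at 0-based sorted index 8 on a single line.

All 12 rotations (rotation i = S[i:]+S[:i]):
  rot[0] = 1A0B11021BA$
  rot[1] = A0B11021BA$1
  rot[2] = 0B11021BA$1A
  rot[3] = B11021BA$1A0
  rot[4] = 11021BA$1A0B
  rot[5] = 1021BA$1A0B1
  rot[6] = 021BA$1A0B11
  rot[7] = 21BA$1A0B110
  rot[8] = 1BA$1A0B1102
  rot[9] = BA$1A0B11021
  rot[10] = A$1A0B11021B
  rot[11] = $1A0B11021BA
Sorted (with $ < everything):
  sorted[0] = $1A0B11021BA
  sorted[1] = 021BA$1A0B11
  sorted[2] = 0B11021BA$1A
  sorted[3] = 1021BA$1A0B1
  sorted[4] = 11021BA$1A0B
  sorted[5] = 1A0B11021BA$
  sorted[6] = 1BA$1A0B1102
  sorted[7] = 21BA$1A0B110
  sorted[8] = A$1A0B11021B
  sorted[9] = A0B11021BA$1
  sorted[10] = B11021BA$1A0
  sorted[11] = BA$1A0B11021
sorted[8] = A$1A0B11021B

Answer: A$1A0B11021B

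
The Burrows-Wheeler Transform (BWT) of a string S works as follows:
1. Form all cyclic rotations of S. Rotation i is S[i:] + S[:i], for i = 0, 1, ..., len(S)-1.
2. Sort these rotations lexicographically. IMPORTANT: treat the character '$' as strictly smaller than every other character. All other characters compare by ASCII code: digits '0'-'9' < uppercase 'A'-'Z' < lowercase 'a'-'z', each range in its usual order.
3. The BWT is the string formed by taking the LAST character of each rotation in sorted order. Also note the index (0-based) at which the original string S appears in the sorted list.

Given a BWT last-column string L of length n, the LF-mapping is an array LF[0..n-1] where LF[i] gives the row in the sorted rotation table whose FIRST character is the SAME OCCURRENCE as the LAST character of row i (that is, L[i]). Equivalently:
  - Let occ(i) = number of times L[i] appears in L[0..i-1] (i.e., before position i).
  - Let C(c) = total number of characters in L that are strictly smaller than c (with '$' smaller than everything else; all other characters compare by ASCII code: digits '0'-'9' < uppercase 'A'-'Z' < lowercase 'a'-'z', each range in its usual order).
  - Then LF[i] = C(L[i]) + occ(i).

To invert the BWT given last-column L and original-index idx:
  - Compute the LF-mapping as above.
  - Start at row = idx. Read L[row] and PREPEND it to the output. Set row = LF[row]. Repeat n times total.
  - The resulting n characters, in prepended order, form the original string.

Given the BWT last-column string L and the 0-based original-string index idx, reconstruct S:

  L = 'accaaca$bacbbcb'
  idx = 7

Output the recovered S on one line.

Answer: bcaaabbcabccca$

Derivation:
LF mapping: 1 10 11 2 3 12 4 0 6 5 13 7 8 14 9
Walk LF starting at row 7, prepending L[row]:
  step 1: row=7, L[7]='$', prepend. Next row=LF[7]=0
  step 2: row=0, L[0]='a', prepend. Next row=LF[0]=1
  step 3: row=1, L[1]='c', prepend. Next row=LF[1]=10
  step 4: row=10, L[10]='c', prepend. Next row=LF[10]=13
  step 5: row=13, L[13]='c', prepend. Next row=LF[13]=14
  step 6: row=14, L[14]='b', prepend. Next row=LF[14]=9
  step 7: row=9, L[9]='a', prepend. Next row=LF[9]=5
  step 8: row=5, L[5]='c', prepend. Next row=LF[5]=12
  step 9: row=12, L[12]='b', prepend. Next row=LF[12]=8
  step 10: row=8, L[8]='b', prepend. Next row=LF[8]=6
  step 11: row=6, L[6]='a', prepend. Next row=LF[6]=4
  step 12: row=4, L[4]='a', prepend. Next row=LF[4]=3
  step 13: row=3, L[3]='a', prepend. Next row=LF[3]=2
  step 14: row=2, L[2]='c', prepend. Next row=LF[2]=11
  step 15: row=11, L[11]='b', prepend. Next row=LF[11]=7
Reversed output: bcaaabbcabccca$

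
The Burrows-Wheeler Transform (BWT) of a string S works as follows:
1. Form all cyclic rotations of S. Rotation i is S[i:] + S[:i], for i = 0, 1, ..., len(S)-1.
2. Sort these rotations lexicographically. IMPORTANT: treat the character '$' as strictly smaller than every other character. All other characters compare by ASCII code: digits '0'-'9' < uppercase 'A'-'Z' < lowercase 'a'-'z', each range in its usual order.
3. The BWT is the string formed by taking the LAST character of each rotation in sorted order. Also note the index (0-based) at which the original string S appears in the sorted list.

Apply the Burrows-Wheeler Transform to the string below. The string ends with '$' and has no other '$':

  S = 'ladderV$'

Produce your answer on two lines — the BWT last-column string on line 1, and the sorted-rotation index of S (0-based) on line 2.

All 8 rotations (rotation i = S[i:]+S[:i]):
  rot[0] = ladderV$
  rot[1] = adderV$l
  rot[2] = dderV$la
  rot[3] = derV$lad
  rot[4] = erV$ladd
  rot[5] = rV$ladde
  rot[6] = V$ladder
  rot[7] = $ladderV
Sorted (with $ < everything):
  sorted[0] = $ladderV  (last char: 'V')
  sorted[1] = V$ladder  (last char: 'r')
  sorted[2] = adderV$l  (last char: 'l')
  sorted[3] = dderV$la  (last char: 'a')
  sorted[4] = derV$lad  (last char: 'd')
  sorted[5] = erV$ladd  (last char: 'd')
  sorted[6] = ladderV$  (last char: '$')
  sorted[7] = rV$ladde  (last char: 'e')
Last column: Vrladd$e
Original string S is at sorted index 6

Answer: Vrladd$e
6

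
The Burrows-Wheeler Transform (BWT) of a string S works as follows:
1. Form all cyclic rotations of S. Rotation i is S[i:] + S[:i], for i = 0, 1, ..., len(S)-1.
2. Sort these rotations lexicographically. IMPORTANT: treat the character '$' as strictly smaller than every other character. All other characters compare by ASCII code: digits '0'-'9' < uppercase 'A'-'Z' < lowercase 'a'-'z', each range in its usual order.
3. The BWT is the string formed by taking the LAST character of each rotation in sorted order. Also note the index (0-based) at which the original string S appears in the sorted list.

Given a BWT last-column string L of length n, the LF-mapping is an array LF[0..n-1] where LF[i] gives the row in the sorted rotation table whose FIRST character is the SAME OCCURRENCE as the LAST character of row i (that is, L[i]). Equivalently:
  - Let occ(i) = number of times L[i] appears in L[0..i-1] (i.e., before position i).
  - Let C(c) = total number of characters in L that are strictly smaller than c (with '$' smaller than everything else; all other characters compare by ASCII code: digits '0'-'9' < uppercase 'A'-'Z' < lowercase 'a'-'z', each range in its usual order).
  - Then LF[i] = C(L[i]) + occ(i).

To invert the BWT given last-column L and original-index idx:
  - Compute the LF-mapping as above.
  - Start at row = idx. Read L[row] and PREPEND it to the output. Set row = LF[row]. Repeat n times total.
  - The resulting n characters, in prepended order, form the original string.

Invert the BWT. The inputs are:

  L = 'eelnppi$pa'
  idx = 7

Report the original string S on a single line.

Answer: pineapple$

Derivation:
LF mapping: 2 3 5 6 7 8 4 0 9 1
Walk LF starting at row 7, prepending L[row]:
  step 1: row=7, L[7]='$', prepend. Next row=LF[7]=0
  step 2: row=0, L[0]='e', prepend. Next row=LF[0]=2
  step 3: row=2, L[2]='l', prepend. Next row=LF[2]=5
  step 4: row=5, L[5]='p', prepend. Next row=LF[5]=8
  step 5: row=8, L[8]='p', prepend. Next row=LF[8]=9
  step 6: row=9, L[9]='a', prepend. Next row=LF[9]=1
  step 7: row=1, L[1]='e', prepend. Next row=LF[1]=3
  step 8: row=3, L[3]='n', prepend. Next row=LF[3]=6
  step 9: row=6, L[6]='i', prepend. Next row=LF[6]=4
  step 10: row=4, L[4]='p', prepend. Next row=LF[4]=7
Reversed output: pineapple$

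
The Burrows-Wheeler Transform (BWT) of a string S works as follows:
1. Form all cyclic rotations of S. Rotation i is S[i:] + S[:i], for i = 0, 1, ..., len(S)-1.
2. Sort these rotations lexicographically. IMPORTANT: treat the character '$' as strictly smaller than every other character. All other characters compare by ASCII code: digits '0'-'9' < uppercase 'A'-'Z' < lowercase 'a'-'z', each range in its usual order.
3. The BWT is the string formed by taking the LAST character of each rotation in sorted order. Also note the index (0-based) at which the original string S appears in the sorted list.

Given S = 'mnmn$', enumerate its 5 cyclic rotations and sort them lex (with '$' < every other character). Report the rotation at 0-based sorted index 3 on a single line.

Answer: n$mnm

Derivation:
All 5 rotations (rotation i = S[i:]+S[:i]):
  rot[0] = mnmn$
  rot[1] = nmn$m
  rot[2] = mn$mn
  rot[3] = n$mnm
  rot[4] = $mnmn
Sorted (with $ < everything):
  sorted[0] = $mnmn
  sorted[1] = mn$mn
  sorted[2] = mnmn$
  sorted[3] = n$mnm
  sorted[4] = nmn$m
sorted[3] = n$mnm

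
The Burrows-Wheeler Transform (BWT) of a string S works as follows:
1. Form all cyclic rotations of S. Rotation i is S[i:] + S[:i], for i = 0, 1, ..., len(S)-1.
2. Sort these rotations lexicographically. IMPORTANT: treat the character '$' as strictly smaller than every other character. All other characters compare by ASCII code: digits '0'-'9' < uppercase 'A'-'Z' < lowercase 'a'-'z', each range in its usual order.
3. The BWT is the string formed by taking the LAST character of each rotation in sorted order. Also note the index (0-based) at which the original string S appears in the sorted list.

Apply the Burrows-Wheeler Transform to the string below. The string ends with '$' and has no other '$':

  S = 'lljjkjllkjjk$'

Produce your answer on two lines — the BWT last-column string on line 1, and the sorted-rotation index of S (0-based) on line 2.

All 13 rotations (rotation i = S[i:]+S[:i]):
  rot[0] = lljjkjllkjjk$
  rot[1] = ljjkjllkjjk$l
  rot[2] = jjkjllkjjk$ll
  rot[3] = jkjllkjjk$llj
  rot[4] = kjllkjjk$lljj
  rot[5] = jllkjjk$lljjk
  rot[6] = llkjjk$lljjkj
  rot[7] = lkjjk$lljjkjl
  rot[8] = kjjk$lljjkjll
  rot[9] = jjk$lljjkjllk
  rot[10] = jk$lljjkjllkj
  rot[11] = k$lljjkjllkjj
  rot[12] = $lljjkjllkjjk
Sorted (with $ < everything):
  sorted[0] = $lljjkjllkjjk  (last char: 'k')
  sorted[1] = jjk$lljjkjllk  (last char: 'k')
  sorted[2] = jjkjllkjjk$ll  (last char: 'l')
  sorted[3] = jk$lljjkjllkj  (last char: 'j')
  sorted[4] = jkjllkjjk$llj  (last char: 'j')
  sorted[5] = jllkjjk$lljjk  (last char: 'k')
  sorted[6] = k$lljjkjllkjj  (last char: 'j')
  sorted[7] = kjjk$lljjkjll  (last char: 'l')
  sorted[8] = kjllkjjk$lljj  (last char: 'j')
  sorted[9] = ljjkjllkjjk$l  (last char: 'l')
  sorted[10] = lkjjk$lljjkjl  (last char: 'l')
  sorted[11] = lljjkjllkjjk$  (last char: '$')
  sorted[12] = llkjjk$lljjkj  (last char: 'j')
Last column: kkljjkjljll$j
Original string S is at sorted index 11

Answer: kkljjkjljll$j
11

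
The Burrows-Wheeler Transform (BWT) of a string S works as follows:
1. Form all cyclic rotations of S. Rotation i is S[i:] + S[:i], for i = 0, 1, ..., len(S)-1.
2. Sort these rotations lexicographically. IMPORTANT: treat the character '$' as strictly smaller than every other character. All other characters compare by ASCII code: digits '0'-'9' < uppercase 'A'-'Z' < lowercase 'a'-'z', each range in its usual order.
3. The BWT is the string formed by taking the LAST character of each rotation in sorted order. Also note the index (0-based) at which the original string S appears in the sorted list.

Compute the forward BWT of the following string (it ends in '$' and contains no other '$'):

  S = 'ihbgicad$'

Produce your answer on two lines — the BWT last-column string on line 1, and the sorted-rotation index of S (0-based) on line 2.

Answer: dchiabig$
8

Derivation:
All 9 rotations (rotation i = S[i:]+S[:i]):
  rot[0] = ihbgicad$
  rot[1] = hbgicad$i
  rot[2] = bgicad$ih
  rot[3] = gicad$ihb
  rot[4] = icad$ihbg
  rot[5] = cad$ihbgi
  rot[6] = ad$ihbgic
  rot[7] = d$ihbgica
  rot[8] = $ihbgicad
Sorted (with $ < everything):
  sorted[0] = $ihbgicad  (last char: 'd')
  sorted[1] = ad$ihbgic  (last char: 'c')
  sorted[2] = bgicad$ih  (last char: 'h')
  sorted[3] = cad$ihbgi  (last char: 'i')
  sorted[4] = d$ihbgica  (last char: 'a')
  sorted[5] = gicad$ihb  (last char: 'b')
  sorted[6] = hbgicad$i  (last char: 'i')
  sorted[7] = icad$ihbg  (last char: 'g')
  sorted[8] = ihbgicad$  (last char: '$')
Last column: dchiabig$
Original string S is at sorted index 8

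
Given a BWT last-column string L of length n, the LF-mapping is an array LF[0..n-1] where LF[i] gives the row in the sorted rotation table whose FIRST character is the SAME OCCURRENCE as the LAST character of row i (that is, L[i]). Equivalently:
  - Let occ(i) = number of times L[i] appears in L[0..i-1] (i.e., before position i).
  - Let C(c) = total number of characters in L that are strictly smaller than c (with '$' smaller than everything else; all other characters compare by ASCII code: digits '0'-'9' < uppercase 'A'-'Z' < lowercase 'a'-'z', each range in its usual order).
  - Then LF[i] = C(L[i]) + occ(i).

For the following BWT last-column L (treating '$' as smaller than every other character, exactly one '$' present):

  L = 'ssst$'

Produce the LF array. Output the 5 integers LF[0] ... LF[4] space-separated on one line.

Char counts: '$':1, 's':3, 't':1
C (first-col start): C('$')=0, C('s')=1, C('t')=4
L[0]='s': occ=0, LF[0]=C('s')+0=1+0=1
L[1]='s': occ=1, LF[1]=C('s')+1=1+1=2
L[2]='s': occ=2, LF[2]=C('s')+2=1+2=3
L[3]='t': occ=0, LF[3]=C('t')+0=4+0=4
L[4]='$': occ=0, LF[4]=C('$')+0=0+0=0

Answer: 1 2 3 4 0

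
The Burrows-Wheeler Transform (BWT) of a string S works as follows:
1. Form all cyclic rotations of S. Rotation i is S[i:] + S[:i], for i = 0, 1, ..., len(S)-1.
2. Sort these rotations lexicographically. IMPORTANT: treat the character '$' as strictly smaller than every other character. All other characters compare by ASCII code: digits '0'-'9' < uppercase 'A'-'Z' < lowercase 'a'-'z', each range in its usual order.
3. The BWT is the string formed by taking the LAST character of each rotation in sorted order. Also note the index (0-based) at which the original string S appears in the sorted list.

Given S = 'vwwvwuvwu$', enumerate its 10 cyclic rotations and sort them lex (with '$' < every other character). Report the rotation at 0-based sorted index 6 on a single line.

Answer: wu$vwwvwuv

Derivation:
All 10 rotations (rotation i = S[i:]+S[:i]):
  rot[0] = vwwvwuvwu$
  rot[1] = wwvwuvwu$v
  rot[2] = wvwuvwu$vw
  rot[3] = vwuvwu$vww
  rot[4] = wuvwu$vwwv
  rot[5] = uvwu$vwwvw
  rot[6] = vwu$vwwvwu
  rot[7] = wu$vwwvwuv
  rot[8] = u$vwwvwuvw
  rot[9] = $vwwvwuvwu
Sorted (with $ < everything):
  sorted[0] = $vwwvwuvwu
  sorted[1] = u$vwwvwuvw
  sorted[2] = uvwu$vwwvw
  sorted[3] = vwu$vwwvwu
  sorted[4] = vwuvwu$vww
  sorted[5] = vwwvwuvwu$
  sorted[6] = wu$vwwvwuv
  sorted[7] = wuvwu$vwwv
  sorted[8] = wvwuvwu$vw
  sorted[9] = wwvwuvwu$v
sorted[6] = wu$vwwvwuv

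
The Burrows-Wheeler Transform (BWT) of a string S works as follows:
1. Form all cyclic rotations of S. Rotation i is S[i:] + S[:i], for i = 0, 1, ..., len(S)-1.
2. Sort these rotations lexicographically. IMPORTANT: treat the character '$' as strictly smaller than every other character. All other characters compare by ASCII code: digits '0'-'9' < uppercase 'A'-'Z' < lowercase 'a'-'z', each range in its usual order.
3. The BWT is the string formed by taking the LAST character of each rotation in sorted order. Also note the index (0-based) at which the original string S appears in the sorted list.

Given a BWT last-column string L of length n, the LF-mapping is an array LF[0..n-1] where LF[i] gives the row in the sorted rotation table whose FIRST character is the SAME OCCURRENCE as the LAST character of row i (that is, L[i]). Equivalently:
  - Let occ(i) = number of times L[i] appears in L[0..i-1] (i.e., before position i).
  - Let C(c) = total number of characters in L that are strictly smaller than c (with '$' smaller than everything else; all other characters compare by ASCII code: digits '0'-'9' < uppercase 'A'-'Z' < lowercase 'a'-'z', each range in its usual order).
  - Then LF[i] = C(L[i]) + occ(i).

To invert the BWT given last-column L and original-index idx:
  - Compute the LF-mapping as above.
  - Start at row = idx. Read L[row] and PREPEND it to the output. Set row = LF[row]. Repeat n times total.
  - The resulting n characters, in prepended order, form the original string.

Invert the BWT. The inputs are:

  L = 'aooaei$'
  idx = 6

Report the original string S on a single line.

LF mapping: 1 5 6 2 3 4 0
Walk LF starting at row 6, prepending L[row]:
  step 1: row=6, L[6]='$', prepend. Next row=LF[6]=0
  step 2: row=0, L[0]='a', prepend. Next row=LF[0]=1
  step 3: row=1, L[1]='o', prepend. Next row=LF[1]=5
  step 4: row=5, L[5]='i', prepend. Next row=LF[5]=4
  step 5: row=4, L[4]='e', prepend. Next row=LF[4]=3
  step 6: row=3, L[3]='a', prepend. Next row=LF[3]=2
  step 7: row=2, L[2]='o', prepend. Next row=LF[2]=6
Reversed output: oaeioa$

Answer: oaeioa$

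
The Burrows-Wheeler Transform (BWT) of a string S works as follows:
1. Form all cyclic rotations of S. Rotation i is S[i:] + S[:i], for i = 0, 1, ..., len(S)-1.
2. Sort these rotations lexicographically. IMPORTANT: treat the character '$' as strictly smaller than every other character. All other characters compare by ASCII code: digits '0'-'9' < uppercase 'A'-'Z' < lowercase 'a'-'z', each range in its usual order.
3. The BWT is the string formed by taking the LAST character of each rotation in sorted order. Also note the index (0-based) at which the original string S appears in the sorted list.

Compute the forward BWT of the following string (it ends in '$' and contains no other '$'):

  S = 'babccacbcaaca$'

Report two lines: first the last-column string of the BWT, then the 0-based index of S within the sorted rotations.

All 14 rotations (rotation i = S[i:]+S[:i]):
  rot[0] = babccacbcaaca$
  rot[1] = abccacbcaaca$b
  rot[2] = bccacbcaaca$ba
  rot[3] = ccacbcaaca$bab
  rot[4] = cacbcaaca$babc
  rot[5] = acbcaaca$babcc
  rot[6] = cbcaaca$babcca
  rot[7] = bcaaca$babccac
  rot[8] = caaca$babccacb
  rot[9] = aaca$babccacbc
  rot[10] = aca$babccacbca
  rot[11] = ca$babccacbcaa
  rot[12] = a$babccacbcaac
  rot[13] = $babccacbcaaca
Sorted (with $ < everything):
  sorted[0] = $babccacbcaaca  (last char: 'a')
  sorted[1] = a$babccacbcaac  (last char: 'c')
  sorted[2] = aaca$babccacbc  (last char: 'c')
  sorted[3] = abccacbcaaca$b  (last char: 'b')
  sorted[4] = aca$babccacbca  (last char: 'a')
  sorted[5] = acbcaaca$babcc  (last char: 'c')
  sorted[6] = babccacbcaaca$  (last char: '$')
  sorted[7] = bcaaca$babccac  (last char: 'c')
  sorted[8] = bccacbcaaca$ba  (last char: 'a')
  sorted[9] = ca$babccacbcaa  (last char: 'a')
  sorted[10] = caaca$babccacb  (last char: 'b')
  sorted[11] = cacbcaaca$babc  (last char: 'c')
  sorted[12] = cbcaaca$babcca  (last char: 'a')
  sorted[13] = ccacbcaaca$bab  (last char: 'b')
Last column: accbac$caabcab
Original string S is at sorted index 6

Answer: accbac$caabcab
6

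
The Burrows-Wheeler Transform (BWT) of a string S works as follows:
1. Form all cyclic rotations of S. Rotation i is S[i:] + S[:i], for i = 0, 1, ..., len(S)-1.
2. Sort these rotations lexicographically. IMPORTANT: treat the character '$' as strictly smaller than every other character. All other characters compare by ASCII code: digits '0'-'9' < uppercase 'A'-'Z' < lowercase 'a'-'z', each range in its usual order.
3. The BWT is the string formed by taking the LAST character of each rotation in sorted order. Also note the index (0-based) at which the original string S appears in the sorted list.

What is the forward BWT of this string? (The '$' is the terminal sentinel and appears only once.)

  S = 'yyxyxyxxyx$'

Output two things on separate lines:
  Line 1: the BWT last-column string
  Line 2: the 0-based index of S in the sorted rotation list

All 11 rotations (rotation i = S[i:]+S[:i]):
  rot[0] = yyxyxyxxyx$
  rot[1] = yxyxyxxyx$y
  rot[2] = xyxyxxyx$yy
  rot[3] = yxyxxyx$yyx
  rot[4] = xyxxyx$yyxy
  rot[5] = yxxyx$yyxyx
  rot[6] = xxyx$yyxyxy
  rot[7] = xyx$yyxyxyx
  rot[8] = yx$yyxyxyxx
  rot[9] = x$yyxyxyxxy
  rot[10] = $yyxyxyxxyx
Sorted (with $ < everything):
  sorted[0] = $yyxyxyxxyx  (last char: 'x')
  sorted[1] = x$yyxyxyxxy  (last char: 'y')
  sorted[2] = xxyx$yyxyxy  (last char: 'y')
  sorted[3] = xyx$yyxyxyx  (last char: 'x')
  sorted[4] = xyxxyx$yyxy  (last char: 'y')
  sorted[5] = xyxyxxyx$yy  (last char: 'y')
  sorted[6] = yx$yyxyxyxx  (last char: 'x')
  sorted[7] = yxxyx$yyxyx  (last char: 'x')
  sorted[8] = yxyxxyx$yyx  (last char: 'x')
  sorted[9] = yxyxyxxyx$y  (last char: 'y')
  sorted[10] = yyxyxyxxyx$  (last char: '$')
Last column: xyyxyyxxxy$
Original string S is at sorted index 10

Answer: xyyxyyxxxy$
10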